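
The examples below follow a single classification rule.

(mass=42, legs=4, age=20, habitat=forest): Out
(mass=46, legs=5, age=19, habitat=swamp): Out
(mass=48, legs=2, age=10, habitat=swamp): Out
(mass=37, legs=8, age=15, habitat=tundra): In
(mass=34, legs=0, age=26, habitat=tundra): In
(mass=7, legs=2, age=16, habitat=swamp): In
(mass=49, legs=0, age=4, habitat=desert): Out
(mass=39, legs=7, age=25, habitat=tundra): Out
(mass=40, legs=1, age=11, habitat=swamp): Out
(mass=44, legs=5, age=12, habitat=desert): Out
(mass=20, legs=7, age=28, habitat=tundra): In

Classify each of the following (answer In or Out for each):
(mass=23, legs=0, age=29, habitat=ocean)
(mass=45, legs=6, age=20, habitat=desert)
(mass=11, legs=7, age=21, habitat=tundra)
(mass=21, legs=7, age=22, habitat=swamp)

The common property of the 'In' items is: mass ≤ 37. No 'Out' item has it.

In, Out, In, In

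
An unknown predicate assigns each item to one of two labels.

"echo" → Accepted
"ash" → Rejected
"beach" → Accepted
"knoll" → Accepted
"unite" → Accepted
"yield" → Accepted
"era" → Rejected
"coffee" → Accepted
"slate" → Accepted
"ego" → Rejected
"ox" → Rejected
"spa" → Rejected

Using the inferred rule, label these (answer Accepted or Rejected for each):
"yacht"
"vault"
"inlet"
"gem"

The common property of the 'Accepted' items is: length ≥ 4. No 'Rejected' item has it.

Accepted, Accepted, Accepted, Rejected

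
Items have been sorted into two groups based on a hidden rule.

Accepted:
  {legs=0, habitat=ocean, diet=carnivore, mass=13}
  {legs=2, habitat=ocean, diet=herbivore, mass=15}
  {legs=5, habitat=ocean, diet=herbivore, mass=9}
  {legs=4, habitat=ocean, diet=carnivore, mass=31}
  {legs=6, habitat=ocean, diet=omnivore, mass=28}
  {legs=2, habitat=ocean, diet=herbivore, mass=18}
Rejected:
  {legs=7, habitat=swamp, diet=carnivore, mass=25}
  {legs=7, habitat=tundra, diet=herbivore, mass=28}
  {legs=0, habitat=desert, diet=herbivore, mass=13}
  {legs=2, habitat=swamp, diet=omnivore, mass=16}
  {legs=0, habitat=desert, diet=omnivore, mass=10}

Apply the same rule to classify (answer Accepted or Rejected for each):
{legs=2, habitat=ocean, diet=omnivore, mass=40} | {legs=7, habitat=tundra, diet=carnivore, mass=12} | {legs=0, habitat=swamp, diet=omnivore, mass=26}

Accepted, Rejected, Rejected

The pattern is that an item is 'Accepted' exactly when: habitat is ocean.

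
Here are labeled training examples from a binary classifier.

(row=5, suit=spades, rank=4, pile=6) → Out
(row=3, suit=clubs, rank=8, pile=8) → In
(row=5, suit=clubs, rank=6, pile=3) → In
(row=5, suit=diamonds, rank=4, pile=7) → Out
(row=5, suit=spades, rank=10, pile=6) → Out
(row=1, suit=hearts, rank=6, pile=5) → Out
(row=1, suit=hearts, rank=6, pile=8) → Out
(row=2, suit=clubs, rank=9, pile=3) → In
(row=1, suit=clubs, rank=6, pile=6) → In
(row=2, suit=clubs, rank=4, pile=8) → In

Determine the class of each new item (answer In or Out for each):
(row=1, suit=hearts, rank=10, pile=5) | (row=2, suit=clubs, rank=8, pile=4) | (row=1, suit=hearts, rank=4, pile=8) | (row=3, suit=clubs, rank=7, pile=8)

Looking at the examples, the only property every 'In' case has and every 'Out' case lacks is: suit is clubs.
(row=1, suit=hearts, rank=10, pile=5) — suit is hearts, hence Out. (row=2, suit=clubs, rank=8, pile=4) — suit is clubs, hence In. (row=1, suit=hearts, rank=4, pile=8) — suit is hearts, hence Out. (row=3, suit=clubs, rank=7, pile=8) — suit is clubs, hence In.

Out, In, Out, In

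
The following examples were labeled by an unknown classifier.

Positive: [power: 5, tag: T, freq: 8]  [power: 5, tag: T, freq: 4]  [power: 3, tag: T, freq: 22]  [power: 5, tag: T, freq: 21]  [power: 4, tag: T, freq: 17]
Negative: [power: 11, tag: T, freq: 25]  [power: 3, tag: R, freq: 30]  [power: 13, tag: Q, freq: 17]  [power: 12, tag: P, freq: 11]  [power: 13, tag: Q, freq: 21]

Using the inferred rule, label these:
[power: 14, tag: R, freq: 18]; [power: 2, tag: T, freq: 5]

Negative, Positive

The pattern is that an item is 'Positive' exactly when: tag is T AND freq ≤ 22.
[power: 14, tag: R, freq: 18]: Negative (tag is R, freq = 18).
[power: 2, tag: T, freq: 5]: Positive (tag is T, freq = 5).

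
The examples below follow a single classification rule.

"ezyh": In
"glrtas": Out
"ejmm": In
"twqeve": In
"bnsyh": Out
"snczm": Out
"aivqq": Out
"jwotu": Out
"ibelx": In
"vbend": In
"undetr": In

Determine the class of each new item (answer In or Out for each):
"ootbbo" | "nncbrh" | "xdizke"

The distinguishing property — contains 'e' — holds for all the 'In' cases and none of the 'Out' cases.
"ootbbo": Out (no 'e').
"nncbrh": Out (no 'e').
"xdizke": In (has 'e').

Out, Out, In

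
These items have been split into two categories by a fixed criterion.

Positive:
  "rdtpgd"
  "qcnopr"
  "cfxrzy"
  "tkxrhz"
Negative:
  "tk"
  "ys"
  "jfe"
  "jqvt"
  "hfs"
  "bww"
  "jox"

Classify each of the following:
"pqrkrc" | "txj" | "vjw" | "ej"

Every 'Positive' example satisfies: contains 'r'. None of the 'Negative' examples do.

Positive, Negative, Negative, Negative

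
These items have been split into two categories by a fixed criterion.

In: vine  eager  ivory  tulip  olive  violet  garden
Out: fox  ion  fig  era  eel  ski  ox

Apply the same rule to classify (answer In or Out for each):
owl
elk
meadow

The distinguishing property — length ≥ 4 — holds for all the 'In' cases and none of the 'Out' cases.

Out, Out, In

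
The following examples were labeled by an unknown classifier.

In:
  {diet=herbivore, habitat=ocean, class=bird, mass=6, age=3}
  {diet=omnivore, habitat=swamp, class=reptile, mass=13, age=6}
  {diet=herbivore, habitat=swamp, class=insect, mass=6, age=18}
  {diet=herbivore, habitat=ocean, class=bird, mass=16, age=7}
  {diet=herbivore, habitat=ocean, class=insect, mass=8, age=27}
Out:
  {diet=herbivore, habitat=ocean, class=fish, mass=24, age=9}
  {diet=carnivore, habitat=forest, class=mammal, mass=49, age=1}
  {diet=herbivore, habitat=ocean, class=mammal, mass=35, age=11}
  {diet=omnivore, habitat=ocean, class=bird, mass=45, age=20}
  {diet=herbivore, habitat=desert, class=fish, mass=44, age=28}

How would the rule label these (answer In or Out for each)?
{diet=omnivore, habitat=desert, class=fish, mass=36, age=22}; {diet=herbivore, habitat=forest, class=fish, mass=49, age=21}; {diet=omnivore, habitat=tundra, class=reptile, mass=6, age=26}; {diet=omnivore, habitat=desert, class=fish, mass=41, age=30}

The rule appears to be: mass ≤ 16.

Out, Out, In, Out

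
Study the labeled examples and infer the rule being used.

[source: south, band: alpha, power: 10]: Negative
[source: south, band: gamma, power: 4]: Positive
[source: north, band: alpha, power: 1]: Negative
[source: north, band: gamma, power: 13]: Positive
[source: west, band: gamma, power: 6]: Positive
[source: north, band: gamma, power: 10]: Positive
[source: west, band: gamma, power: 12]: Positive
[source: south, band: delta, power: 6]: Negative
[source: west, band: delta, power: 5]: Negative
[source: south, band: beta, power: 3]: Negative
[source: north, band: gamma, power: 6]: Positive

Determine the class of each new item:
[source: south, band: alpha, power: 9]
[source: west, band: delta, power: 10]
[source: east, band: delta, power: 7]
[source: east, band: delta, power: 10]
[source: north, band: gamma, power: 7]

Negative, Negative, Negative, Negative, Positive

Checking candidate rules against both groups, what survives is: band is gamma.
[source: south, band: alpha, power: 9]: band is alpha, does not pass → Negative. [source: west, band: delta, power: 10]: band is delta, does not pass → Negative. [source: east, band: delta, power: 7]: band is delta, does not pass → Negative. [source: east, band: delta, power: 10]: band is delta, does not pass → Negative. [source: north, band: gamma, power: 7]: band is gamma, fits → Positive.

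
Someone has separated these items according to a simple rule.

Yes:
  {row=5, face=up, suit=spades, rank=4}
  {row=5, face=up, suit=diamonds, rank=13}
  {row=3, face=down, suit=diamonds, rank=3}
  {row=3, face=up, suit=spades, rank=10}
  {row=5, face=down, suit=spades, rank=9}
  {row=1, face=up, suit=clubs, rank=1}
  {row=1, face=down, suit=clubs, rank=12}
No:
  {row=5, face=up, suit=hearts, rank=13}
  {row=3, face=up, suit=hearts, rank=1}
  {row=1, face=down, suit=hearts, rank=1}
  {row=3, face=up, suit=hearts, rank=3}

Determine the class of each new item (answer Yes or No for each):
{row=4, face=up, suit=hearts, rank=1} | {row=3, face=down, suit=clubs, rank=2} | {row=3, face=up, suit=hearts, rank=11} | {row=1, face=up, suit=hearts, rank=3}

All 'Yes' examples share one property — suit is not hearts — and every 'No' example lacks it.

No, Yes, No, No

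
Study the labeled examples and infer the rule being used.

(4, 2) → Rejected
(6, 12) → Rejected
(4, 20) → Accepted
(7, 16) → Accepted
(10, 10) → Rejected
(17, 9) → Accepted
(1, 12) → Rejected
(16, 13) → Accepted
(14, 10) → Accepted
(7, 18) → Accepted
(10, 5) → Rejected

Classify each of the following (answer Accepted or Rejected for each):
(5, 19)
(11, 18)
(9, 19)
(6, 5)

Every 'Accepted' example satisfies: sum ≥ 23. None of the 'Rejected' examples do.

Accepted, Accepted, Accepted, Rejected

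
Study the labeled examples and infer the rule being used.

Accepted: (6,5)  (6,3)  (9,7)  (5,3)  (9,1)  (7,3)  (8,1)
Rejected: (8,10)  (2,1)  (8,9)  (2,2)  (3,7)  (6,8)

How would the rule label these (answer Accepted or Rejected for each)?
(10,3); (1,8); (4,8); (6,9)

Accepted, Rejected, Rejected, Rejected

The distinguishing property — first > second AND sum ≥ 4 — holds for all the 'Accepted' cases and none of the 'Rejected' cases.
(10,3) — 10 > 3, 10+3 = 13, hence Accepted. (1,8) — 1 < 8, 1+8 = 9, hence Rejected. (4,8) — 4 < 8, 4+8 = 12, hence Rejected. (6,9) — 6 < 9, 6+9 = 15, hence Rejected.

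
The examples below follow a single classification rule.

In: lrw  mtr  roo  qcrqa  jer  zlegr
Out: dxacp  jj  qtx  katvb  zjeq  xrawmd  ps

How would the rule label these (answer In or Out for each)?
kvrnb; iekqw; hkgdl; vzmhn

In, Out, Out, Out

The common property of the 'In' items is: odd length AND contains 'r'. No 'Out' item has it.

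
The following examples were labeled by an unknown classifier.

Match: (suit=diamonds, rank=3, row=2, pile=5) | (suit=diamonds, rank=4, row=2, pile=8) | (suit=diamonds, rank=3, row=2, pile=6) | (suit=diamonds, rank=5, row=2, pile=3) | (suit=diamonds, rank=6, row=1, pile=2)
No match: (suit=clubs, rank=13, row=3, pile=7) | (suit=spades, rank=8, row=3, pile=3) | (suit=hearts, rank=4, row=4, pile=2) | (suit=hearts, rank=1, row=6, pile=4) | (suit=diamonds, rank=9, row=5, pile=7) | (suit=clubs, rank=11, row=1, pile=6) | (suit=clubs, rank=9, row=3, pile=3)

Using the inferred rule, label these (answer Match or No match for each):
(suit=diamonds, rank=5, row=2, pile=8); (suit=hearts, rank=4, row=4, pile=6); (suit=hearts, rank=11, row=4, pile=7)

The simplest hypothesis consistent with all the labels is: suit is diamonds AND row ≤ 2.

Match, No match, No match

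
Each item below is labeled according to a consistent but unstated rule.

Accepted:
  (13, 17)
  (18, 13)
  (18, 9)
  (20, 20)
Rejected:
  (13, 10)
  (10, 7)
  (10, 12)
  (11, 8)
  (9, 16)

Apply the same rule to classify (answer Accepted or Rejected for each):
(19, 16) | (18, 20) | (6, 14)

Every 'Accepted' example satisfies: sum ≥ 27. None of the 'Rejected' examples do.
Accepted: (19, 16), since 19+16 = 35.
Accepted: (18, 20), since 18+20 = 38.
Rejected: (6, 14), since 6+14 = 20.

Accepted, Accepted, Rejected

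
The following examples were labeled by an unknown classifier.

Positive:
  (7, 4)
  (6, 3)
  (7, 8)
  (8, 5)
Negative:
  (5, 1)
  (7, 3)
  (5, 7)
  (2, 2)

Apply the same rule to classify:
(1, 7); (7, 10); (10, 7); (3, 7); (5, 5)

Negative, Positive, Positive, Negative, Negative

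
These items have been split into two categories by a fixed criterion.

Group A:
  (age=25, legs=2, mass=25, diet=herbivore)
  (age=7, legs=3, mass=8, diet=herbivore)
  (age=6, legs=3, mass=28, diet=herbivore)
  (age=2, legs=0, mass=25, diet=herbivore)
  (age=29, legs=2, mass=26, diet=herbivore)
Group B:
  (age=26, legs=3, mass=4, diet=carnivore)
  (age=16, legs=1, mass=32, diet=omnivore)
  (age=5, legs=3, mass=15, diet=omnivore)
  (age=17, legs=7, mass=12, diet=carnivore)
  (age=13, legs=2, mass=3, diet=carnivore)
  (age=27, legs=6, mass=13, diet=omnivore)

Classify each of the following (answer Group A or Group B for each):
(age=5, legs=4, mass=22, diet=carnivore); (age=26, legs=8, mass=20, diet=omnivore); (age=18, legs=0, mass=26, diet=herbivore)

Group B, Group B, Group A

Comparing the two groups points to one rule — diet is herbivore.
(age=5, legs=4, mass=22, diet=carnivore): diet is carnivore, fails the rule → Group B. (age=26, legs=8, mass=20, diet=omnivore): diet is omnivore, fails the rule → Group B. (age=18, legs=0, mass=26, diet=herbivore): diet is herbivore, qualifies → Group A.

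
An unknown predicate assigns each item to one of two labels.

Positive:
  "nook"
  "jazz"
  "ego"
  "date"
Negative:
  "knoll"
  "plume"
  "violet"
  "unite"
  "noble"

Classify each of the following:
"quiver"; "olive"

Negative, Negative

The distinguishing property — length ≤ 4 — holds for all the 'Positive' cases and none of the 'Negative' cases.
"quiver": length 6 — does not fit, so Negative. "olive": length 5 — does not fit, so Negative.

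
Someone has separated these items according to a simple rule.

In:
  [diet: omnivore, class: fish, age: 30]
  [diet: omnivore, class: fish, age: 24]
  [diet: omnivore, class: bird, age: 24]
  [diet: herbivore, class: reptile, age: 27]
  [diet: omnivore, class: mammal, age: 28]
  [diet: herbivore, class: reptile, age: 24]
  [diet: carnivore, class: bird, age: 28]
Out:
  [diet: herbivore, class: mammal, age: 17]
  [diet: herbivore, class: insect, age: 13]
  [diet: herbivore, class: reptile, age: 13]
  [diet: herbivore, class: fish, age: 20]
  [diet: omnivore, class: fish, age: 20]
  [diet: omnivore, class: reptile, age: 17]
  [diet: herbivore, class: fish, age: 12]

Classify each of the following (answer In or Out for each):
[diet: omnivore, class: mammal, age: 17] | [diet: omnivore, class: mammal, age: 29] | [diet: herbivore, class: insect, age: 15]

Out, In, Out

'In' ⟺ age ≥ 24.
[diet: omnivore, class: mammal, age: 17] — age = 17, hence Out. [diet: omnivore, class: mammal, age: 29] — age = 29, hence In. [diet: herbivore, class: insect, age: 15] — age = 15, hence Out.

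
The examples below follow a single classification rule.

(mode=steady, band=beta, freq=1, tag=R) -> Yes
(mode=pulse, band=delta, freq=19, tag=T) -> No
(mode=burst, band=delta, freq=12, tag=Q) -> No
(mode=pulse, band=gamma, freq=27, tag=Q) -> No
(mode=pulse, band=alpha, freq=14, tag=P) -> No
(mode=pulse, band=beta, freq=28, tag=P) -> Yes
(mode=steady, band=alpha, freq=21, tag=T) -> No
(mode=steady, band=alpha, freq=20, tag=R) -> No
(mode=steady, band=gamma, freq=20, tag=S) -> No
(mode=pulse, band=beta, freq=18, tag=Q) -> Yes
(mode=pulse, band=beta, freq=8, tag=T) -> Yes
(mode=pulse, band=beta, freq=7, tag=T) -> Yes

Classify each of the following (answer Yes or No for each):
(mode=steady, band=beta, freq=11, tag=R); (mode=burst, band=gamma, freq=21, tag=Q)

Yes, No

All 'Yes' examples share one property — band is beta — and every 'No' example lacks it.
(mode=steady, band=beta, freq=11, tag=R): Yes (band is beta). (mode=burst, band=gamma, freq=21, tag=Q): No (band is gamma).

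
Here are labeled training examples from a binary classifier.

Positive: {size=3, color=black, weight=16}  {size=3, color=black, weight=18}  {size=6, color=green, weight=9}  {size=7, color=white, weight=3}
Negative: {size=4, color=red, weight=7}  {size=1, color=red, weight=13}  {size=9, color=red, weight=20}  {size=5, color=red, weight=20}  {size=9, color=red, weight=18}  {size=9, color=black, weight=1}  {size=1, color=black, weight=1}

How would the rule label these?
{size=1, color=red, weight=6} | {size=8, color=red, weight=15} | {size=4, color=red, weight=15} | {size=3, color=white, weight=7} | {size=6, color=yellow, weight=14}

Negative, Negative, Negative, Positive, Positive

Every 'Positive' example satisfies: color is not red AND weight ≥ 3. None of the 'Negative' examples do.
{size=1, color=red, weight=6} → color is red, weight = 6 → Negative. {size=8, color=red, weight=15} → color is red, weight = 15 → Negative. {size=4, color=red, weight=15} → color is red, weight = 15 → Negative. {size=3, color=white, weight=7} → color is white, weight = 7 → Positive. {size=6, color=yellow, weight=14} → color is yellow, weight = 14 → Positive.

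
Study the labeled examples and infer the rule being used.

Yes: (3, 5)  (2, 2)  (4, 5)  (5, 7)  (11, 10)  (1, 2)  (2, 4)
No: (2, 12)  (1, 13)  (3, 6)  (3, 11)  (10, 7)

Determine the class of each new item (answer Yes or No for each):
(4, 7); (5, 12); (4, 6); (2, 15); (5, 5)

No, No, Yes, No, Yes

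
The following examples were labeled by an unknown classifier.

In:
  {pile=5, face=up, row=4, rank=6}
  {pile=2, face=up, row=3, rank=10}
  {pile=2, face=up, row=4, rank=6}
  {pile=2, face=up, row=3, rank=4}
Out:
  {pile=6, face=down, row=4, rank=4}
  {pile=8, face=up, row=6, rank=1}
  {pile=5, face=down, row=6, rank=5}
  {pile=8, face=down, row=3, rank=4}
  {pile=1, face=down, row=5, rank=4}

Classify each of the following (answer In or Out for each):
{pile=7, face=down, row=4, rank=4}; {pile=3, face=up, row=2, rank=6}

The distinguishing property — face is up AND row ≤ 4 — holds for all the 'In' cases and none of the 'Out' cases.
{pile=7, face=down, row=4, rank=4} — face is down, row = 4, hence Out.
{pile=3, face=up, row=2, rank=6} — face is up, row = 2, hence In.

Out, In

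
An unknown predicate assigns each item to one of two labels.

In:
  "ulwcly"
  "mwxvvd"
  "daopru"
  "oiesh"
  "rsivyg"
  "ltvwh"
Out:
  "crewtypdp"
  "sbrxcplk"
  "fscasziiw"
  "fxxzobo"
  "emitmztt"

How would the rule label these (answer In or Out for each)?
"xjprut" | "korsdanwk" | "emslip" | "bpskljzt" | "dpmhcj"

In, Out, In, Out, In

The simplest hypothesis consistent with all the labels is: length ≤ 6.
"xjprut": length 6, satisfies this → In. "korsdanwk": length 9, doesn't match → Out. "emslip": length 6, satisfies this → In. "bpskljzt": length 8, doesn't match → Out. "dpmhcj": length 6, satisfies this → In.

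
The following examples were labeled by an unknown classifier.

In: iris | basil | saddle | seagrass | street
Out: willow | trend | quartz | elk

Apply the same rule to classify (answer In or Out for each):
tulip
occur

Out, Out

One predicate separates the groups cleanly: contains 's'.
tulip: Out (no 's'). occur: Out (no 's').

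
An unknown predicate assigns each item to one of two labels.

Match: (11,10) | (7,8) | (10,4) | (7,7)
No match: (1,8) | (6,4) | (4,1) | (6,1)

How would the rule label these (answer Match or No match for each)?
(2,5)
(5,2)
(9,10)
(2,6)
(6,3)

No match, No match, Match, No match, No match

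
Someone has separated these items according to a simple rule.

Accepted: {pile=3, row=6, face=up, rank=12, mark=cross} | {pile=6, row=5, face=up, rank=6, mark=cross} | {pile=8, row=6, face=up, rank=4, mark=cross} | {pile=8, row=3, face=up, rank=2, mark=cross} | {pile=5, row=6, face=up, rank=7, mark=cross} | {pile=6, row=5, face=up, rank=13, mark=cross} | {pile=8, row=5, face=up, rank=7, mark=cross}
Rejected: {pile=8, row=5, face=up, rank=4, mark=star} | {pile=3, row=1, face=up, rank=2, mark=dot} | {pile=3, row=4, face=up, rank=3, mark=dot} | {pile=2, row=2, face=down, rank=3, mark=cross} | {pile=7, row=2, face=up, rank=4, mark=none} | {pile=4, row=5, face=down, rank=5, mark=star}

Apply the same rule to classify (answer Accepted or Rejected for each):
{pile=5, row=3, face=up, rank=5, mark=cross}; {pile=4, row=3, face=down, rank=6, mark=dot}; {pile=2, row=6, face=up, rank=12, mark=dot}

Accepted, Rejected, Rejected

The pattern is that an item is 'Accepted' exactly when: mark is cross AND face is up.
{pile=5, row=3, face=up, rank=5, mark=cross}: Accepted (mark is cross, face is up). {pile=4, row=3, face=down, rank=6, mark=dot}: Rejected (mark is dot, face is down). {pile=2, row=6, face=up, rank=12, mark=dot}: Rejected (mark is dot, face is up).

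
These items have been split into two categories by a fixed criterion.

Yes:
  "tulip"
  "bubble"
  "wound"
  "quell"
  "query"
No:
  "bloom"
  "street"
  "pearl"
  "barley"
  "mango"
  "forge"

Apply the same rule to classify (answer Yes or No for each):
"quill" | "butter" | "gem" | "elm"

Yes, Yes, No, No

Checking candidate rules against both groups, what survives is: contains 'u'.
"quill": Yes (has 'u'). "butter": Yes (has 'u'). "gem": No (no 'u'). "elm": No (no 'u').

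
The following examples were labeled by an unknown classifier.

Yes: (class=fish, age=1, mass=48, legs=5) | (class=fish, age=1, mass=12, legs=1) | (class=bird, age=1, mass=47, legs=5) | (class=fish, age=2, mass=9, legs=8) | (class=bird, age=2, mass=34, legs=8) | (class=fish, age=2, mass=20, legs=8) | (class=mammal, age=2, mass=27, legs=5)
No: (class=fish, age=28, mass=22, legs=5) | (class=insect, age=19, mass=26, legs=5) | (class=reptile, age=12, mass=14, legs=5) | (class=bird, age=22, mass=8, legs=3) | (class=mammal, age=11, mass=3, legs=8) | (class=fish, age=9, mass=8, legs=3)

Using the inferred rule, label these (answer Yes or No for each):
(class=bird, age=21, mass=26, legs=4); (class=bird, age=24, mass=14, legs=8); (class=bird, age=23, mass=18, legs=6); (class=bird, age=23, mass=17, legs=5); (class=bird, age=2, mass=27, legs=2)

No, No, No, No, Yes

The simplest hypothesis consistent with all the labels is: age ≤ 2.
(class=bird, age=21, mass=26, legs=4): No (age = 21). (class=bird, age=24, mass=14, legs=8): No (age = 24). (class=bird, age=23, mass=18, legs=6): No (age = 23). (class=bird, age=23, mass=17, legs=5): No (age = 23). (class=bird, age=2, mass=27, legs=2): Yes (age = 2).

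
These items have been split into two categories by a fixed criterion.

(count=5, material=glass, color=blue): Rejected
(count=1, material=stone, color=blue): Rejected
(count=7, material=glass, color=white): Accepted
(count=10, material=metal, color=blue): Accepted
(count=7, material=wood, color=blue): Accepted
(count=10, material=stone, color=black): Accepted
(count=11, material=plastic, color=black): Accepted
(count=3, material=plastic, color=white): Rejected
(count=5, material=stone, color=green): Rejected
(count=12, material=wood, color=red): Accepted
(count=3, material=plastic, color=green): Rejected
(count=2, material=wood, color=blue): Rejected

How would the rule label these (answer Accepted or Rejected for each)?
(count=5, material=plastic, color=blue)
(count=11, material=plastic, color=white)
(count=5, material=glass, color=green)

Rejected, Accepted, Rejected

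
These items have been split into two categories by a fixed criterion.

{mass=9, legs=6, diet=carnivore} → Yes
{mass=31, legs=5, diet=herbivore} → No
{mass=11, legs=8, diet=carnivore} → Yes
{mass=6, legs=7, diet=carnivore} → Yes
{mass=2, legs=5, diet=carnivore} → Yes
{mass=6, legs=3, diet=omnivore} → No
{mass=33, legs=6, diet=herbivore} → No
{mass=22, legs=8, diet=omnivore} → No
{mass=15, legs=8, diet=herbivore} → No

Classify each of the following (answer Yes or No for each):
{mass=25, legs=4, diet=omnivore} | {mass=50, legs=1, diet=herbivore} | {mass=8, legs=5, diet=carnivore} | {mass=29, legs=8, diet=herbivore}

The rule appears to be: diet is carnivore.

No, No, Yes, No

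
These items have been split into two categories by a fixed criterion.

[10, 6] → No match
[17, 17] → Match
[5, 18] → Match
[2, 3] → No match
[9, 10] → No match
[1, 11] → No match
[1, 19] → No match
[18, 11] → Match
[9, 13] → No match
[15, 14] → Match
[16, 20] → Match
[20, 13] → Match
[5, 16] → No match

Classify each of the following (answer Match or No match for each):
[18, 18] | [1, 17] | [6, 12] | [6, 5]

The common property of the 'Match' items is: sum ≥ 23. No 'No match' item has it.
[18, 18] → 18+18 = 36 → Match. [1, 17] → 1+17 = 18 → No match. [6, 12] → 6+12 = 18 → No match. [6, 5] → 6+5 = 11 → No match.

Match, No match, No match, No match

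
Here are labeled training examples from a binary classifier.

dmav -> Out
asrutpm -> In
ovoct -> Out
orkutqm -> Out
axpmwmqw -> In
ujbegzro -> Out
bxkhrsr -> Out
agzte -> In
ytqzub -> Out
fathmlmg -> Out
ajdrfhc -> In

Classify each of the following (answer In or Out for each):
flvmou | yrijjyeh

Out, Out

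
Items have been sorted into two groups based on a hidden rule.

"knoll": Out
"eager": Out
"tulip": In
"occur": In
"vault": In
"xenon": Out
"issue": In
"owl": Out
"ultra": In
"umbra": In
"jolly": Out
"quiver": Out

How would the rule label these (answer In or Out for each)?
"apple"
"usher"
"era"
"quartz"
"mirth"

All 'In' examples share one property — odd length AND contains 'u' — and every 'Out' example lacks it.
Out: "apple", since length 5, no 'u'.
In: "usher", since length 5, has 'u'.
Out: "era", since length 3, no 'u'.
Out: "quartz", since length 6, has 'u'.
Out: "mirth", since length 5, no 'u'.

Out, In, Out, Out, Out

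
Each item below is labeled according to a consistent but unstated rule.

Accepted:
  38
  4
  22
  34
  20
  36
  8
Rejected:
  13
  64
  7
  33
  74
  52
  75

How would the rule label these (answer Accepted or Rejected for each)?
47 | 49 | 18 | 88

The rule appears to be: even AND at most 38.

Rejected, Rejected, Accepted, Rejected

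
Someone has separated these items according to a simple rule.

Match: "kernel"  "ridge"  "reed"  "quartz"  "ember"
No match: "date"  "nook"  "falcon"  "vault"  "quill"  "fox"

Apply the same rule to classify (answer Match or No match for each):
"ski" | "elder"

No match, Match

The pattern is that an item is 'Match' exactly when: contains 'r'.
"ski": no 'r', does not fit → No match.
"elder": has 'r', satisfies this → Match.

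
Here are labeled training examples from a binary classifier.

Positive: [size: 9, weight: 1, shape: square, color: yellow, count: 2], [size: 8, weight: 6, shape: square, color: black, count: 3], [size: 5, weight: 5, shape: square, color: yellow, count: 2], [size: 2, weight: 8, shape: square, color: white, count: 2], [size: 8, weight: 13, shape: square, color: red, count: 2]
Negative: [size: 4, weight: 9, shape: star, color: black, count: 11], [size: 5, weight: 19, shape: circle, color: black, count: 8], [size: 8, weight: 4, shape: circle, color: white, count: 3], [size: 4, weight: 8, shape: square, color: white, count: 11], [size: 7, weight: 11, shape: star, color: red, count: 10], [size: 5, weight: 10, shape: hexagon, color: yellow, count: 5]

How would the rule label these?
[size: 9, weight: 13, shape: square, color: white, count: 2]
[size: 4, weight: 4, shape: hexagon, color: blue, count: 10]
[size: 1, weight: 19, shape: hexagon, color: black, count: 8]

Positive, Negative, Negative

All 'Positive' examples share one property — shape is square AND count ≤ 3 — and every 'Negative' example lacks it.
[size: 9, weight: 13, shape: square, color: white, count: 2] — shape is square, count = 2, hence Positive.
[size: 4, weight: 4, shape: hexagon, color: blue, count: 10] — shape is hexagon, count = 10, hence Negative.
[size: 1, weight: 19, shape: hexagon, color: black, count: 8] — shape is hexagon, count = 8, hence Negative.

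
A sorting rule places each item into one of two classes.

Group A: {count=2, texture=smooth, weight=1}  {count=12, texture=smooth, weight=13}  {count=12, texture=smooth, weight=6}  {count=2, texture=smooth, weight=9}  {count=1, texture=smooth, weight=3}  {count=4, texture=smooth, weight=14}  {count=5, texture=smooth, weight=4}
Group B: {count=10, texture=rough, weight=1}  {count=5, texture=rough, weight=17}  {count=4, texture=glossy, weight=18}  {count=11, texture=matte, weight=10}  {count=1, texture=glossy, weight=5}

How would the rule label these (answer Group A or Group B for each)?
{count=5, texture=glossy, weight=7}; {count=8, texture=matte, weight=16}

Group B, Group B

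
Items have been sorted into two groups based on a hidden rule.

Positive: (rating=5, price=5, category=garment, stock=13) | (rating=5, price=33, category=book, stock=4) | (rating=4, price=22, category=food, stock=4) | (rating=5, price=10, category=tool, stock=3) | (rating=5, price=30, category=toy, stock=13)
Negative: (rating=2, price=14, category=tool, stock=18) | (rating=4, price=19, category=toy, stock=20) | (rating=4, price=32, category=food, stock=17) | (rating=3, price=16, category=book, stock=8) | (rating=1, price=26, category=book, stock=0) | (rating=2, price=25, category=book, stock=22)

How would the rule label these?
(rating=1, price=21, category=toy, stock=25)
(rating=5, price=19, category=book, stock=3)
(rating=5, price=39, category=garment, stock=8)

The classifier is using: stock ≤ 13 AND rating ≥ 4.

Negative, Positive, Positive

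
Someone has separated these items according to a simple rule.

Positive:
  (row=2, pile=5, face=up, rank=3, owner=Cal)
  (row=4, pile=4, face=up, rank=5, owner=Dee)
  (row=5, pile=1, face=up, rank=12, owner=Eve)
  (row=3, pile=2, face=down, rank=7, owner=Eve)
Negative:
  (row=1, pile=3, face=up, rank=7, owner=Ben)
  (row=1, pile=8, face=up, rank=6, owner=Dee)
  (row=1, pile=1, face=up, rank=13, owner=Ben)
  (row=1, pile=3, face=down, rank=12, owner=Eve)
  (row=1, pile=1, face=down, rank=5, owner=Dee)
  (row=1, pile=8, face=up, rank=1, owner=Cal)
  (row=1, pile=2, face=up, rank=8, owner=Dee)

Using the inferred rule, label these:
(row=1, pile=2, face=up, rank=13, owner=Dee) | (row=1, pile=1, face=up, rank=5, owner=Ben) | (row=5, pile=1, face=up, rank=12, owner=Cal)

Negative, Negative, Positive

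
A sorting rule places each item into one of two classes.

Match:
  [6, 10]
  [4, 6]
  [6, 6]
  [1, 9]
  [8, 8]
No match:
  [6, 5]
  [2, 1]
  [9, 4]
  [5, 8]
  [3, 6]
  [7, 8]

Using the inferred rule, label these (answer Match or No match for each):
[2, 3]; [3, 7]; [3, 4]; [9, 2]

No match, Match, No match, No match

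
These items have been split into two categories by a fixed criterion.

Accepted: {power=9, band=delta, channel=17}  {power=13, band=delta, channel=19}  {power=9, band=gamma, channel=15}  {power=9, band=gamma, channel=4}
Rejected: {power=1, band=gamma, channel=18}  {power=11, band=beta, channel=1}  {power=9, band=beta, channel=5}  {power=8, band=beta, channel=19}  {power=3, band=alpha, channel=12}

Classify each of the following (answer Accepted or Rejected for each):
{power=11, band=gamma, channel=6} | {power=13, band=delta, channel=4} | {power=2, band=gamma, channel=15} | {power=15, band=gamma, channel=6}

Accepted, Accepted, Rejected, Accepted

All 'Accepted' examples share one property — band is not beta AND power ≥ 8 — and every 'Rejected' example lacks it.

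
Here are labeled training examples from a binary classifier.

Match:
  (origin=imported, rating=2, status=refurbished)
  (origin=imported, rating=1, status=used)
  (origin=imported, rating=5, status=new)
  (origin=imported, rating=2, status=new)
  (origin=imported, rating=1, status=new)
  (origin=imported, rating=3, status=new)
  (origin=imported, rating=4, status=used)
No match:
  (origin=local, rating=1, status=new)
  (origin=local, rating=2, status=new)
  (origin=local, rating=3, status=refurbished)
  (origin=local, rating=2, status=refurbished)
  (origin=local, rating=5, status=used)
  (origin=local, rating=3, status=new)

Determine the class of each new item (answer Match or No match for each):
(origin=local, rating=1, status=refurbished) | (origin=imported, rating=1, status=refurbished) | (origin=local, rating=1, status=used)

No match, Match, No match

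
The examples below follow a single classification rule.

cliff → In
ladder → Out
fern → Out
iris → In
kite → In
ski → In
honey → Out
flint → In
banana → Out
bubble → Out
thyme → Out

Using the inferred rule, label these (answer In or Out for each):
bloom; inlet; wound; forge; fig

Out, In, Out, Out, In

All 'In' examples share one property — contains 'i' — and every 'Out' example lacks it.
Out: bloom, since no 'i'. In: inlet, since has 'i'. Out: wound, since no 'i'. Out: forge, since no 'i'. In: fig, since has 'i'.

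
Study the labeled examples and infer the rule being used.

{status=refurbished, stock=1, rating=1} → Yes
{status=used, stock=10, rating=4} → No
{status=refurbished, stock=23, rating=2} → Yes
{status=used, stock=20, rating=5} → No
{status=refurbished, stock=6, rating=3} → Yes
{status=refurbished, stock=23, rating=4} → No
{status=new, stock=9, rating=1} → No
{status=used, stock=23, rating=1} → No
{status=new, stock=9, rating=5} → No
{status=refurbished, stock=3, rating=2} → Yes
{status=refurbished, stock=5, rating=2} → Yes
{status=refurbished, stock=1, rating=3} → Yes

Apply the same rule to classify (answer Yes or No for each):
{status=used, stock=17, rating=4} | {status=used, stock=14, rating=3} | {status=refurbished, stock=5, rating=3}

No, No, Yes

Rule: status is refurbished AND rating ≤ 3. This holds for each 'Yes' example and fails for each 'No' one.
No: {status=used, stock=17, rating=4}, since status is used, rating = 4. No: {status=used, stock=14, rating=3}, since status is used, rating = 3. Yes: {status=refurbished, stock=5, rating=3}, since status is refurbished, rating = 3.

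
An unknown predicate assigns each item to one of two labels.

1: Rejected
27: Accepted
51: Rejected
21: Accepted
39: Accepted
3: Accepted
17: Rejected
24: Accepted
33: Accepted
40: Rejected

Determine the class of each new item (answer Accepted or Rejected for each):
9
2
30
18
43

Accepted, Rejected, Accepted, Accepted, Rejected

The common property of the 'Accepted' items is: multiple of 3 AND at most 39. No 'Rejected' item has it.
9 → 9 = 3·3, 9 ≤ 39 → Accepted. 2 → 2 = 3·0 + 2, 2 ≤ 39 → Rejected. 30 → 30 = 3·10, 30 ≤ 39 → Accepted. 18 → 18 = 3·6, 18 ≤ 39 → Accepted. 43 → 43 = 3·14 + 1, 43 > 39 → Rejected.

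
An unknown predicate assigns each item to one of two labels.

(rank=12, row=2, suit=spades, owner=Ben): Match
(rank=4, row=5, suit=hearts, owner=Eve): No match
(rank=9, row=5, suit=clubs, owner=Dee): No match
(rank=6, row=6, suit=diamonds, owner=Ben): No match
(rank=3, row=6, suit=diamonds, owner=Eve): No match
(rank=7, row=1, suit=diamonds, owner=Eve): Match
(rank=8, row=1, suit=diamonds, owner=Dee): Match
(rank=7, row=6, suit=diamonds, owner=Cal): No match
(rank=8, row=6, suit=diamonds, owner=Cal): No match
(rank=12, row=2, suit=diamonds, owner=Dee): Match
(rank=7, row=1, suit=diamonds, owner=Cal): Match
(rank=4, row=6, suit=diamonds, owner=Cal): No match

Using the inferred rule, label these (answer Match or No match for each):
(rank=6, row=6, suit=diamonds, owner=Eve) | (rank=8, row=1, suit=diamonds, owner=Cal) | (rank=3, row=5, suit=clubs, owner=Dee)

No match, Match, No match

The classifier is using: row ≤ 2.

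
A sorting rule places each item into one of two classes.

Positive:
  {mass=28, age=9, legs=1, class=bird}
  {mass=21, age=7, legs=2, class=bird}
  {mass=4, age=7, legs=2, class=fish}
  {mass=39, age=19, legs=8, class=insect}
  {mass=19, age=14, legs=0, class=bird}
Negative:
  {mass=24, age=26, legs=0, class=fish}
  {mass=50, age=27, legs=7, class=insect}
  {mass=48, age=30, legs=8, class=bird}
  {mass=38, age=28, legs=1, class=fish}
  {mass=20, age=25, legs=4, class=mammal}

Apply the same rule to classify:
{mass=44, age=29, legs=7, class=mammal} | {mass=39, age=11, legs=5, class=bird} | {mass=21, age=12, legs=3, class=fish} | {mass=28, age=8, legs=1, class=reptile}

Negative, Positive, Positive, Positive

The pattern is that an item is 'Positive' exactly when: age ≤ 19.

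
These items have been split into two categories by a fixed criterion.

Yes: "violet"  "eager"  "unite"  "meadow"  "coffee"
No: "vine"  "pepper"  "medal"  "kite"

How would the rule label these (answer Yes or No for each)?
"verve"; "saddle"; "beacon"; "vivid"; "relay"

The rule appears to be: has ≥ 3 vowels.
"verve": No (2 vowels). "saddle": No (2 vowels). "beacon": Yes (3 vowels). "vivid": No (2 vowels). "relay": No (2 vowels).

No, No, Yes, No, No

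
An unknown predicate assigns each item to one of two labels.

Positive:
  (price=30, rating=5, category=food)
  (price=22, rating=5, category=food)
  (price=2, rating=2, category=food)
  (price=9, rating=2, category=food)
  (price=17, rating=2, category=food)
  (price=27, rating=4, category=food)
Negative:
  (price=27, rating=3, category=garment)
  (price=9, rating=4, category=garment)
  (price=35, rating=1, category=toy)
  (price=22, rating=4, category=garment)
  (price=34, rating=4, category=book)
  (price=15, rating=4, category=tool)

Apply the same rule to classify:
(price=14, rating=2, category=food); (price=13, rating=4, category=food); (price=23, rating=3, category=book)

Positive, Positive, Negative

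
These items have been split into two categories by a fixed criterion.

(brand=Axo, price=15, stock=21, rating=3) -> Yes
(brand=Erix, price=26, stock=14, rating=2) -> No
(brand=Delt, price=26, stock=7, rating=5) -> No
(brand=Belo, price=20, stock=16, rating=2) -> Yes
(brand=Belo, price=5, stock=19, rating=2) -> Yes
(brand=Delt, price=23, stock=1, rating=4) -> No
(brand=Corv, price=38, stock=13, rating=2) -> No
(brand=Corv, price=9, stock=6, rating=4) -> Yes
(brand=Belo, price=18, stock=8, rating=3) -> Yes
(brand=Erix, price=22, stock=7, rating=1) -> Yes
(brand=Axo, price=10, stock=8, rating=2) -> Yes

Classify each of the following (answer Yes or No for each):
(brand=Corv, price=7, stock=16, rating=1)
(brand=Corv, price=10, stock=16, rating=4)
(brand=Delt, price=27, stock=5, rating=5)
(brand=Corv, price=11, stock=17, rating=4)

The simplest hypothesis consistent with all the labels is: price ≤ 22.

Yes, Yes, No, Yes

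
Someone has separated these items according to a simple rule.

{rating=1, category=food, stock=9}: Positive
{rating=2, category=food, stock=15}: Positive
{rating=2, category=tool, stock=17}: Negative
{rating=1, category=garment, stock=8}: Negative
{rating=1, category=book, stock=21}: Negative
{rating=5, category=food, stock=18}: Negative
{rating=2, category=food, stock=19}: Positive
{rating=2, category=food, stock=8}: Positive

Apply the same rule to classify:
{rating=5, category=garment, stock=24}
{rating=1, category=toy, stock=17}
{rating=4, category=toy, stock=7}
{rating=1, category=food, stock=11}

Negative, Negative, Negative, Positive

Every 'Positive' example satisfies: category is food AND rating ≤ 2. None of the 'Negative' examples do.
{rating=5, category=garment, stock=24} → category is garment, rating = 5 → Negative. {rating=1, category=toy, stock=17} → category is toy, rating = 1 → Negative. {rating=4, category=toy, stock=7} → category is toy, rating = 4 → Negative. {rating=1, category=food, stock=11} → category is food, rating = 1 → Positive.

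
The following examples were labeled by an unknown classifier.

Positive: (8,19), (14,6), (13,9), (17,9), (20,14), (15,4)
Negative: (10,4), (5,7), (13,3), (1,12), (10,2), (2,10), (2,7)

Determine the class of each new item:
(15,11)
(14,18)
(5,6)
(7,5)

Positive, Positive, Negative, Negative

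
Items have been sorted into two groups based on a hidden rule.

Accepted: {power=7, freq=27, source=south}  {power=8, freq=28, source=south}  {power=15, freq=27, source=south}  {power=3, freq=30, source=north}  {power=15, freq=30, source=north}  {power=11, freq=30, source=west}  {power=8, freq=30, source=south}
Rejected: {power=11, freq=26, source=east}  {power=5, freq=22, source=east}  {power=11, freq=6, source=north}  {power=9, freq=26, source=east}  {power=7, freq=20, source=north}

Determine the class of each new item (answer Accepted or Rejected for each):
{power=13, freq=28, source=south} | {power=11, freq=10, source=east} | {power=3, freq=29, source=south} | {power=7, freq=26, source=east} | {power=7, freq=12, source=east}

The pattern is that an item is 'Accepted' exactly when: freq ≥ 27.
{power=13, freq=28, source=south}: freq = 28 — qualifies, so Accepted.
{power=11, freq=10, source=east}: freq = 10 — does not satisfy this, so Rejected.
{power=3, freq=29, source=south}: freq = 29 — qualifies, so Accepted.
{power=7, freq=26, source=east}: freq = 26 — does not satisfy this, so Rejected.
{power=7, freq=12, source=east}: freq = 12 — does not satisfy this, so Rejected.

Accepted, Rejected, Accepted, Rejected, Rejected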